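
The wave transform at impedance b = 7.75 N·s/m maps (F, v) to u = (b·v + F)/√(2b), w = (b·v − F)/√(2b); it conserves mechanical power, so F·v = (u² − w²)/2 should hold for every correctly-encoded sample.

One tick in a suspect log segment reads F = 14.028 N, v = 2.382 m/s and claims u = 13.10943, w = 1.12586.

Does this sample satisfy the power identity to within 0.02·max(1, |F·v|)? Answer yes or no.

no

F·v = 14.028×2.382 = 33.4147 W.
(u² − w²)/2 = (171.8572 − 1.2676)/2 = 85.2948 W.
|Δ| = 51.8801;  2% of max(1, |F·v|) = 0.6683.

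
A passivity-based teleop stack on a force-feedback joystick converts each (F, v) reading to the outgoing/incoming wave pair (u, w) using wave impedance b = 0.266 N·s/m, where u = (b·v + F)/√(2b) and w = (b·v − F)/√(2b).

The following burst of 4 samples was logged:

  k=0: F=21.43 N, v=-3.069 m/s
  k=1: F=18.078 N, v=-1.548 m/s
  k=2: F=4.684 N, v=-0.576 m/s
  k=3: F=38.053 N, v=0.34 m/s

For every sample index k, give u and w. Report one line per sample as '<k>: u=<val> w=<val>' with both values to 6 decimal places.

0: u=28.261747 w=-30.500224
1: u=24.220779 w=-25.349865
2: u=6.211801 w=-6.631926
3: u=52.295467 w=-52.047476

k=0: b·v=0.266×(-3.069)=-0.816354; √(2b)=0.729383; u=(-0.816354+21.43)/0.729383=28.261747, w=(-0.816354−21.43)/0.729383=-30.500224
k=1: b·v=0.266×(-1.548)=-0.411768; √(2b)=0.729383; u=(-0.411768+18.078)/0.729383=24.220779, w=(-0.411768−18.078)/0.729383=-25.349865
k=2: b·v=0.266×(-0.576)=-0.153216; √(2b)=0.729383; u=(-0.153216+4.684)/0.729383=6.211801, w=(-0.153216−4.684)/0.729383=-6.631926
k=3: b·v=0.266×0.34=0.090440; √(2b)=0.729383; u=(0.090440+38.053)/0.729383=52.295467, w=(0.090440−38.053)/0.729383=-52.047476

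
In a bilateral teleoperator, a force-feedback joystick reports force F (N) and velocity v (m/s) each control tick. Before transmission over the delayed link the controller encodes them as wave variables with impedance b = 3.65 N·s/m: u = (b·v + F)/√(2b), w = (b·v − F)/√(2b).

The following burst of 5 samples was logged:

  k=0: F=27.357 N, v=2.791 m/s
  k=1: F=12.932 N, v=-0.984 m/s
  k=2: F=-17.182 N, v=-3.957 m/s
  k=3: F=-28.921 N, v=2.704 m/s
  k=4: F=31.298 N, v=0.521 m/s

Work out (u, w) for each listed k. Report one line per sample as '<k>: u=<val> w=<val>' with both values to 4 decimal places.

0: u=13.8957 w=-6.3548
1: u=3.4570 w=-6.1157
2: u=-11.7050 w=1.0137
3: u=-7.0512 w=14.3570
4: u=12.2877 w=-10.8801

k=0: b·v=3.65×2.791=10.1871; √(2b)=2.7019; u=(10.1871+27.357)/2.7019=13.8957, w=(10.1871−27.357)/2.7019=-6.3548
k=1: b·v=3.65×(-0.984)=-3.5916; √(2b)=2.7019; u=(-3.5916+12.932)/2.7019=3.4570, w=(-3.5916−12.932)/2.7019=-6.1157
k=2: b·v=3.65×(-3.957)=-14.4430; √(2b)=2.7019; u=(-14.4430+(-17.182))/2.7019=-11.7050, w=(-14.4430−(-17.182))/2.7019=1.0137
k=3: b·v=3.65×2.704=9.8696; √(2b)=2.7019; u=(9.8696+(-28.921))/2.7019=-7.0512, w=(9.8696−(-28.921))/2.7019=14.3570
k=4: b·v=3.65×0.521=1.9017; √(2b)=2.7019; u=(1.9017+31.298)/2.7019=12.2877, w=(1.9017−31.298)/2.7019=-10.8801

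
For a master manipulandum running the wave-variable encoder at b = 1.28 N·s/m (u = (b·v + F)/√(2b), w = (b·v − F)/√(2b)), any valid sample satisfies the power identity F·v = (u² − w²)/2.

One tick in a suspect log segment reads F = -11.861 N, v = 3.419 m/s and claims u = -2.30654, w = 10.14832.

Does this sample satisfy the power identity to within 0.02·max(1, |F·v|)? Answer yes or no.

no

F·v = (-11.861)×3.419 = -40.55276 W.
(u² − w²)/2 = (5.32013 − 102.98840)/2 = -48.83414 W.
|Δ| = 8.28138;  2% of max(1, |F·v|) = 0.81106.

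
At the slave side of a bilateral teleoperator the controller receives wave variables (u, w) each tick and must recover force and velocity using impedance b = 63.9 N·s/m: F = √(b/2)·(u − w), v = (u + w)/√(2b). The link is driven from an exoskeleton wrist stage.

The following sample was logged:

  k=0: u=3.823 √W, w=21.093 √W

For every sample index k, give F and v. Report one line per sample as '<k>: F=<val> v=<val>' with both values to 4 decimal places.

0: F=-97.6175 v=2.2040

k=0: u−w=-17.2700, u+w=24.9160; √(b/2)=5.6524, √(2b)=11.3049; F=5.6524×(-17.27)=-97.6175, v=24.9160/11.3049=2.2040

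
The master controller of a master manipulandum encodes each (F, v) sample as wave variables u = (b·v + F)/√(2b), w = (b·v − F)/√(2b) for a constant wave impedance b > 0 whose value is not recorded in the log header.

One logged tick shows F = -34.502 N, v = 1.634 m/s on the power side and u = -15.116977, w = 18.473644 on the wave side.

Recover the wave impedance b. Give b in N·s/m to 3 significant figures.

b = 2.11 N·s/m

u + w = 3.356667;  u + w = √(2b)·v, so √(2b) = 3.356667/1.634 = 2.054264.
b = (√(2b))²/2 = 4.220000/2 = 2.110000.
(Check via u − w = 2F/√(2b): u − w = -33.590621, 2F/√(2b) = -33.590623.)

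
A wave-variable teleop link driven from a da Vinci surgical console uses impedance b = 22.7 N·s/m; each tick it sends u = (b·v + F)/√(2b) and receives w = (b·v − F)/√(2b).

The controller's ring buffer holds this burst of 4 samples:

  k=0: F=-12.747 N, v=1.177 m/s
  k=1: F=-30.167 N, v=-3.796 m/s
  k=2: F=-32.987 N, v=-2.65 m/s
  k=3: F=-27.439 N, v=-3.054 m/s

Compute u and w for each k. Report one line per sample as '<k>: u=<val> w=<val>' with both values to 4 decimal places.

k=0: b·v=22.7×1.177=26.7179; √(2b)=6.7380; u=(26.7179+(-12.747))/6.7380=2.0735, w=(26.7179−(-12.747))/6.7380=5.8571
k=1: b·v=22.7×(-3.796)=-86.1692; √(2b)=6.7380; u=(-86.1692+(-30.167))/6.7380=-17.2658, w=(-86.1692−(-30.167))/6.7380=-8.3115
k=2: b·v=22.7×(-2.65)=-60.1550; √(2b)=6.7380; u=(-60.1550+(-32.987))/6.7380=-13.8235, w=(-60.1550−(-32.987))/6.7380=-4.0321
k=3: b·v=22.7×(-3.054)=-69.3258; √(2b)=6.7380; u=(-69.3258+(-27.439))/6.7380=-14.3612, w=(-69.3258−(-27.439))/6.7380=-6.2165

0: u=2.0735 w=5.8571
1: u=-17.2658 w=-8.3115
2: u=-13.8235 w=-4.0321
3: u=-14.3612 w=-6.2165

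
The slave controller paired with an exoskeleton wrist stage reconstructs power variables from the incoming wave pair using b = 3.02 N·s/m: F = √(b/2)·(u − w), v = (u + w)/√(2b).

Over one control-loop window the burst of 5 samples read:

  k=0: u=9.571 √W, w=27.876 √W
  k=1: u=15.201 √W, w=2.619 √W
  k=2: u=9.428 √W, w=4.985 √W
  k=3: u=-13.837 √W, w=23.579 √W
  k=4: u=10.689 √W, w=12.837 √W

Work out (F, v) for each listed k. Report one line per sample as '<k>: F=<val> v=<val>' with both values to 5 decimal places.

0: F=-22.49356 v=15.23697
1: F=15.46102 v=7.25086
2: F=5.45965 v=5.86457
3: F=-45.97755 v=3.96396
4: F=-2.63951 v=9.57259

k=0: u−w=-18.30500, u+w=37.44700; √(b/2)=1.22882, √(2b)=2.45764; F=1.22882×(-18.305)=-22.49356, v=37.44700/2.45764=15.23697
k=1: u−w=12.58200, u+w=17.82000; √(b/2)=1.22882, √(2b)=2.45764; F=1.22882×12.582=15.46102, v=17.82000/2.45764=7.25086
k=2: u−w=4.44300, u+w=14.41300; √(b/2)=1.22882, √(2b)=2.45764; F=1.22882×4.443=5.45965, v=14.41300/2.45764=5.86457
k=3: u−w=-37.41600, u+w=9.74200; √(b/2)=1.22882, √(2b)=2.45764; F=1.22882×(-37.416)=-45.97755, v=9.74200/2.45764=3.96396
k=4: u−w=-2.14800, u+w=23.52600; √(b/2)=1.22882, √(2b)=2.45764; F=1.22882×(-2.148)=-2.63951, v=23.52600/2.45764=9.57259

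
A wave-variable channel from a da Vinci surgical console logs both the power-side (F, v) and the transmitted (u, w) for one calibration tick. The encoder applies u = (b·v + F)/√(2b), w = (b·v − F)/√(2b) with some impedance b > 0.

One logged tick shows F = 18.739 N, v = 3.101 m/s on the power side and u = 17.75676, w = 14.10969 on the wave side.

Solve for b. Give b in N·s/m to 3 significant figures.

b = 52.8 N·s/m

u + w = 31.86645;  u + w = √(2b)·v, so √(2b) = 31.86645/3.101 = 10.27619.
b = (√(2b))²/2 = 105.59998/2 = 52.79999.
(Check via u − w = 2F/√(2b): u − w = 3.64707, 2F/√(2b) = 3.64707.)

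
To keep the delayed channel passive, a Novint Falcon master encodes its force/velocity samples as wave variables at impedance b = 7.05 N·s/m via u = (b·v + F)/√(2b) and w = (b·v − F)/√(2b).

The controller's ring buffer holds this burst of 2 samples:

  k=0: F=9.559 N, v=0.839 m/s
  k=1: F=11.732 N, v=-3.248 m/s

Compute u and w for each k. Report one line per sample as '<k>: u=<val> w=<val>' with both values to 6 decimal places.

k=0: b·v=7.05×0.839=5.914950; √(2b)=3.754997; u=(5.914950+9.559)/3.754997=4.120896, w=(5.914950−9.559)/3.754997=-0.970454
k=1: b·v=7.05×(-3.248)=-22.898400; √(2b)=3.754997; u=(-22.898400+11.732)/3.754997=-2.973744, w=(-22.898400−11.732)/3.754997=-9.222485

0: u=4.120896 w=-0.970454
1: u=-2.973744 w=-9.222485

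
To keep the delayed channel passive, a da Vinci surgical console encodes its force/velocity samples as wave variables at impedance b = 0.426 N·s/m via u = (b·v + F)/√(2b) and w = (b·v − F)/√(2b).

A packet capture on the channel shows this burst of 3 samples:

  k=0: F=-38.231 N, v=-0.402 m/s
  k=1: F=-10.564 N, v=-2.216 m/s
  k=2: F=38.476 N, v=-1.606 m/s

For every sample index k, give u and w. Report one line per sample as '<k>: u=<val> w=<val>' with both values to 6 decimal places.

0: u=-41.604173 w=41.233112
1: u=-12.467537 w=10.422084
2: u=40.942870 w=-42.425270

k=0: b·v=0.426×(-0.402)=-0.171252; √(2b)=0.923038; u=(-0.171252+(-38.231))/0.923038=-41.604173, w=(-0.171252−(-38.231))/0.923038=41.233112
k=1: b·v=0.426×(-2.216)=-0.944016; √(2b)=0.923038; u=(-0.944016+(-10.564))/0.923038=-12.467537, w=(-0.944016−(-10.564))/0.923038=10.422084
k=2: b·v=0.426×(-1.606)=-0.684156; √(2b)=0.923038; u=(-0.684156+38.476)/0.923038=40.942870, w=(-0.684156−38.476)/0.923038=-42.425270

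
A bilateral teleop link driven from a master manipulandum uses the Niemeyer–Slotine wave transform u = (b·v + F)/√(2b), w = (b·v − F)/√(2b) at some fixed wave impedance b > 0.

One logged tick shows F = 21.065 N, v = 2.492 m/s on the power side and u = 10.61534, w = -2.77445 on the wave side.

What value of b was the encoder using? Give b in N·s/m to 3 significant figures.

b = 4.95 N·s/m

u + w = 7.8409;  u + w = √(2b)·v, so √(2b) = 7.8409/2.492 = 3.1464.
b = (√(2b))²/2 = 9.9000/2 = 4.9500.
(Check via u − w = 2F/√(2b): u − w = 13.3898, 2F/√(2b) = 13.3898.)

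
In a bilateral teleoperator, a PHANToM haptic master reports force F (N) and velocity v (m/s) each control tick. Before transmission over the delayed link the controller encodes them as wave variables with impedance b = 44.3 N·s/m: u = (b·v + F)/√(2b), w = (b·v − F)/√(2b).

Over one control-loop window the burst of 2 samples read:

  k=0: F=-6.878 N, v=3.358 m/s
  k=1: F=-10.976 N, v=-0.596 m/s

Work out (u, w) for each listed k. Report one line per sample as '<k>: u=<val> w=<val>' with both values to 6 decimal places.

k=0: b·v=44.3×3.358=148.759400; √(2b)=9.412757; u=(148.759400+(-6.878))/9.412757=15.073309, w=(148.759400−(-6.878))/9.412757=16.534730
k=1: b·v=44.3×(-0.596)=-26.402800; √(2b)=9.412757; u=(-26.402800+(-10.976))/9.412757=-3.971079, w=(-26.402800−(-10.976))/9.412757=-1.638925

0: u=15.073309 w=16.534730
1: u=-3.971079 w=-1.638925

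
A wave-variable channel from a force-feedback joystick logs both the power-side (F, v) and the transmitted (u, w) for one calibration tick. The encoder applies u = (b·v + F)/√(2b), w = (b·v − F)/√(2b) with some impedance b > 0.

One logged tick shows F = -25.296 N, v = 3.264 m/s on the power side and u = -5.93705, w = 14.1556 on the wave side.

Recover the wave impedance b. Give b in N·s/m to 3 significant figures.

b = 3.17 N·s/m

u + w = 8.21855;  u + w = √(2b)·v, so √(2b) = 8.21855/3.264 = 2.51794.
b = (√(2b))²/2 = 6.34001/2 = 3.17001.
(Check via u − w = 2F/√(2b): u − w = -20.09265, 2F/√(2b) = -20.09263.)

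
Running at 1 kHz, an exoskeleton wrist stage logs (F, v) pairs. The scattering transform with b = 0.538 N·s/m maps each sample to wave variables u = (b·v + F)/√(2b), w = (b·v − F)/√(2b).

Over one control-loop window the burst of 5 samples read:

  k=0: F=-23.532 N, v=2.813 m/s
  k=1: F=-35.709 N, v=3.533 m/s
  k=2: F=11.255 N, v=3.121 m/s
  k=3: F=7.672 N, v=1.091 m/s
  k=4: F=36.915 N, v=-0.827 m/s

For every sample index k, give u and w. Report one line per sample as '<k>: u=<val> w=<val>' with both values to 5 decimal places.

k=0: b·v=0.538×2.813=1.51339; √(2b)=1.03730; u=(1.51339+(-23.532))/1.03730=-21.22676, w=(1.51339−(-23.532))/1.03730=24.14470
k=1: b·v=0.538×3.533=1.90075; √(2b)=1.03730; u=(1.90075+(-35.709))/1.03730=-32.59241, w=(1.90075−(-35.709))/1.03730=36.25721
k=2: b·v=0.538×3.121=1.67910; √(2b)=1.03730; u=(1.67910+11.255)/1.03730=12.46895, w=(1.67910−11.255)/1.03730=-9.23153
k=3: b·v=0.538×1.091=0.58696; √(2b)=1.03730; u=(0.58696+7.672)/1.03730=7.96194, w=(0.58696−7.672)/1.03730=-6.83025
k=4: b·v=0.538×(-0.827)=-0.44493; √(2b)=1.03730; u=(-0.44493+36.915)/1.03730=35.15851, w=(-0.44493−36.915)/1.03730=-36.01636

0: u=-21.22676 w=24.14470
1: u=-32.59241 w=36.25721
2: u=12.46895 w=-9.23153
3: u=7.96194 w=-6.83025
4: u=35.15851 w=-36.01636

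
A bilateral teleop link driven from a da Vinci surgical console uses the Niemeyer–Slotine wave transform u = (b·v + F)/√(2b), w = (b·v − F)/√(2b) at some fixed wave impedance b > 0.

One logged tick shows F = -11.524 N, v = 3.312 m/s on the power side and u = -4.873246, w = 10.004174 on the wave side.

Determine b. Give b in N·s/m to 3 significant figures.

b = 1.2 N·s/m

u + w = 5.130928;  u + w = √(2b)·v, so √(2b) = 5.130928/3.312 = 1.549193.
b = (√(2b))²/2 = 2.400000/2 = 1.200000.
(Check via u − w = 2F/√(2b): u − w = -14.877420, 2F/√(2b) = -14.877421.)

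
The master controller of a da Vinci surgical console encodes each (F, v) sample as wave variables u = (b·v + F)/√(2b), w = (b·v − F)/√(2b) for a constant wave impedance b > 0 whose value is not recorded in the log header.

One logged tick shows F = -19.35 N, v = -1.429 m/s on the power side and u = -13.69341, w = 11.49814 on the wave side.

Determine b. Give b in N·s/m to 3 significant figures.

b = 1.18 N·s/m

u + w = -2.19527;  u + w = √(2b)·v, so √(2b) = -2.19527/(-1.429) = 1.53623.
b = (√(2b))²/2 = 2.36000/2 = 1.18000.
(Check via u − w = 2F/√(2b): u − w = -25.19155, 2F/√(2b) = -25.19157.)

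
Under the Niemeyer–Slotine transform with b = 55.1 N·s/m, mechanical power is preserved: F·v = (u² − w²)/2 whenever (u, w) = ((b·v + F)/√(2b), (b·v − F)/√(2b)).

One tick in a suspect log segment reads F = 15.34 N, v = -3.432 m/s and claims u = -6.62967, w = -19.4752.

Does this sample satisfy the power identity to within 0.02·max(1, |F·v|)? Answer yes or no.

F·v = 15.34×(-3.432) = -52.64688 W.
(u² − w²)/2 = (43.95252 − 379.28342)/2 = -167.66545 W.
|Δ| = 115.01857;  2% of max(1, |F·v|) = 1.05294.

no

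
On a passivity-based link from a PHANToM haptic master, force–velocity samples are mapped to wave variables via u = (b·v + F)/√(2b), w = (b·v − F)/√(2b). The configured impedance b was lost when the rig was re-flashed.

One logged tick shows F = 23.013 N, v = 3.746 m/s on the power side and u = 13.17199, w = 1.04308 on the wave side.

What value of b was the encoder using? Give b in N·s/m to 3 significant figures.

u + w = 14.2151;  u + w = √(2b)·v, so √(2b) = 14.2151/3.746 = 3.7947.
b = (√(2b))²/2 = 14.4000/2 = 7.2000.
(Check via u − w = 2F/√(2b): u − w = 12.1289, 2F/√(2b) = 12.1289.)

b = 7.2 N·s/m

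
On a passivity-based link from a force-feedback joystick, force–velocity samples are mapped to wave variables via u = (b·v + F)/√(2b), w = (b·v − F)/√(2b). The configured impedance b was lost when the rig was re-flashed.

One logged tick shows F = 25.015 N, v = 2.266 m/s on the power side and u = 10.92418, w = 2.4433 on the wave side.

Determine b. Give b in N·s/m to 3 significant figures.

u + w = 13.36748;  u + w = √(2b)·v, so √(2b) = 13.36748/2.266 = 5.89915.
b = (√(2b))²/2 = 34.80000/2 = 17.40000.
(Check via u − w = 2F/√(2b): u − w = 8.48088, 2F/√(2b) = 8.48088.)

b = 17.4 N·s/m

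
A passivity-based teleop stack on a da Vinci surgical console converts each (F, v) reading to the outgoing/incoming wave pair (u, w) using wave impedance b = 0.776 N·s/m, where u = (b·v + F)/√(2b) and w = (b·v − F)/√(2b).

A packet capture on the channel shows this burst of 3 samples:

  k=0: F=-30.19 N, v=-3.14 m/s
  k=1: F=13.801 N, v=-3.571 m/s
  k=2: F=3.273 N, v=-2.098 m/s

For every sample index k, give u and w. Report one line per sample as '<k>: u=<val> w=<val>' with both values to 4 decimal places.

k=0: b·v=0.776×(-3.14)=-2.4366; √(2b)=1.2458; u=(-2.4366+(-30.19))/1.2458=-26.1895, w=(-2.4366−(-30.19))/1.2458=22.2777
k=1: b·v=0.776×(-3.571)=-2.7711; √(2b)=1.2458; u=(-2.7711+13.801)/1.2458=8.8537, w=(-2.7711−13.801)/1.2458=-13.3024
k=2: b·v=0.776×(-2.098)=-1.6280; √(2b)=1.2458; u=(-1.6280+3.273)/1.2458=1.3204, w=(-1.6280−3.273)/1.2458=-3.9341

0: u=-26.1895 w=22.2777
1: u=8.8537 w=-13.3024
2: u=1.3204 w=-3.9341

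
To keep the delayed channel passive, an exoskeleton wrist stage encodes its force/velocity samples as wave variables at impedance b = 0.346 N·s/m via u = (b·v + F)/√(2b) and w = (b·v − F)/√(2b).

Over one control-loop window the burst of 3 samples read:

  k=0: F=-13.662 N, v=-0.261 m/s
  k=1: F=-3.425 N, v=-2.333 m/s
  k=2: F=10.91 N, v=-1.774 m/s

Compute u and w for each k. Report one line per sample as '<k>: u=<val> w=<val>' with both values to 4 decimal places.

0: u=-16.5319 w=16.3148
1: u=-5.0876 w=3.1469
2: u=12.3772 w=-13.8530

k=0: b·v=0.346×(-0.261)=-0.0903; √(2b)=0.8319; u=(-0.0903+(-13.662))/0.8319=-16.5319, w=(-0.0903−(-13.662))/0.8319=16.3148
k=1: b·v=0.346×(-2.333)=-0.8072; √(2b)=0.8319; u=(-0.8072+(-3.425))/0.8319=-5.0876, w=(-0.8072−(-3.425))/0.8319=3.1469
k=2: b·v=0.346×(-1.774)=-0.6138; √(2b)=0.8319; u=(-0.6138+10.91)/0.8319=12.3772, w=(-0.6138−10.91)/0.8319=-13.8530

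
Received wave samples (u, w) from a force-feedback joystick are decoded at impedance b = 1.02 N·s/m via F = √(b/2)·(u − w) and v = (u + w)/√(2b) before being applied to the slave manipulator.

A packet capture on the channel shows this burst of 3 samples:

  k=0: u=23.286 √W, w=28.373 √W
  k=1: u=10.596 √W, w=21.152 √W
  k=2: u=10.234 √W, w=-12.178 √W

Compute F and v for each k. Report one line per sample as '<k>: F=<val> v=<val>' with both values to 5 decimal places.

0: F=-3.63284 v=36.16853
1: F=-7.53849 v=22.22805
2: F=16.00537 v=-1.36107

k=0: u−w=-5.08700, u+w=51.65900; √(b/2)=0.71414, √(2b)=1.42829; F=0.71414×(-5.087)=-3.63284, v=51.65900/1.42829=36.16853
k=1: u−w=-10.55600, u+w=31.74800; √(b/2)=0.71414, √(2b)=1.42829; F=0.71414×(-10.556)=-7.53849, v=31.74800/1.42829=22.22805
k=2: u−w=22.41200, u+w=-1.94400; √(b/2)=0.71414, √(2b)=1.42829; F=0.71414×22.412=16.00537, v=-1.94400/1.42829=-1.36107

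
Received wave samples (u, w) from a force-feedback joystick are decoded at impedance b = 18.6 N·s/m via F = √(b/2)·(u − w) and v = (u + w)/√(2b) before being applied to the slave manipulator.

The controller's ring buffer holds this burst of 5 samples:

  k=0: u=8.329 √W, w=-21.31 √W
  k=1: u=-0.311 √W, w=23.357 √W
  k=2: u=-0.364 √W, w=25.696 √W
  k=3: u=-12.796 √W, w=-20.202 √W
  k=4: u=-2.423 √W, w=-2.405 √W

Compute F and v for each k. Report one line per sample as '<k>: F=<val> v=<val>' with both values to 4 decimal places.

k=0: u−w=29.6390, u+w=-12.9810; √(b/2)=3.0496, √(2b)=6.0992; F=3.0496×29.639=90.3868, v=-12.9810/6.0992=-2.1283
k=1: u−w=-23.6680, u+w=23.0460; √(b/2)=3.0496, √(2b)=6.0992; F=3.0496×(-23.668)=-72.1777, v=23.0460/6.0992=3.7785
k=2: u−w=-26.0600, u+w=25.3320; √(b/2)=3.0496, √(2b)=6.0992; F=3.0496×(-26.06)=-79.4723, v=25.3320/6.0992=4.1533
k=3: u−w=7.4060, u+w=-32.9980; √(b/2)=3.0496, √(2b)=6.0992; F=3.0496×7.406=22.5853, v=-32.9980/6.0992=-5.4102
k=4: u−w=-0.0180, u+w=-4.8280; √(b/2)=3.0496, √(2b)=6.0992; F=3.0496×(-0.018)=-0.0549, v=-4.8280/6.0992=-0.7916

0: F=90.3868 v=-2.1283
1: F=-72.1777 v=3.7785
2: F=-79.4723 v=4.1533
3: F=22.5853 v=-5.4102
4: F=-0.0549 v=-0.7916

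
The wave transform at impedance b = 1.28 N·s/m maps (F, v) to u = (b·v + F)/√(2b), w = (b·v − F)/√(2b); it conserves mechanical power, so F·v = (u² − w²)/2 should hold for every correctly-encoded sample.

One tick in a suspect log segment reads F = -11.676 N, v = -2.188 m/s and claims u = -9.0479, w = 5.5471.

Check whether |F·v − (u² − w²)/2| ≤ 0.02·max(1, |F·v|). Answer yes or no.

yes

F·v = (-11.676)×(-2.188) = 25.5471 W.
(u² − w²)/2 = (81.8645 − 30.7703)/2 = 25.5471 W.
|Δ| = 0.0000;  2% of max(1, |F·v|) = 0.5109.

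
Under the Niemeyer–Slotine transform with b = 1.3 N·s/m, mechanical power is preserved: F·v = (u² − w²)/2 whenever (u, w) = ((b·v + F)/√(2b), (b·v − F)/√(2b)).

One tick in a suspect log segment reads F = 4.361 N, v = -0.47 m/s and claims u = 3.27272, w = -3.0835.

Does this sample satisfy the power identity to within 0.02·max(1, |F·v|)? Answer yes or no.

F·v = 4.361×(-0.47) = -2.0497 W.
(u² − w²)/2 = (10.7107 − 9.5080)/2 = 0.6014 W.
|Δ| = 2.6510;  2% of max(1, |F·v|) = 0.0410.

no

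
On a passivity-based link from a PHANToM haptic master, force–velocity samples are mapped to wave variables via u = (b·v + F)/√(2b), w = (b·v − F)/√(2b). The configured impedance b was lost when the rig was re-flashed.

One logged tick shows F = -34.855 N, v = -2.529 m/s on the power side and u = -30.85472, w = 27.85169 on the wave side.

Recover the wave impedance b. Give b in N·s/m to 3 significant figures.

b = 0.705 N·s/m

u + w = -3.0030;  u + w = √(2b)·v, so √(2b) = -3.0030/(-2.529) = 1.1874.
b = (√(2b))²/2 = 1.4100/2 = 0.7050.
(Check via u − w = 2F/√(2b): u − w = -58.7064, 2F/√(2b) = -58.7062.)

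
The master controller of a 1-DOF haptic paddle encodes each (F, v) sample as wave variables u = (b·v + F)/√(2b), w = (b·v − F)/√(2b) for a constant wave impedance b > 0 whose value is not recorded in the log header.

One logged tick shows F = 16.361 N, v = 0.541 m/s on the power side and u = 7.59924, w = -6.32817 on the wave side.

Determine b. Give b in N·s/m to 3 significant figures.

b = 2.76 N·s/m

u + w = 1.2711;  u + w = √(2b)·v, so √(2b) = 1.2711/0.541 = 2.3495.
b = (√(2b))²/2 = 5.5201/2 = 2.7600.
(Check via u − w = 2F/√(2b): u − w = 13.9274, 2F/√(2b) = 13.9273.)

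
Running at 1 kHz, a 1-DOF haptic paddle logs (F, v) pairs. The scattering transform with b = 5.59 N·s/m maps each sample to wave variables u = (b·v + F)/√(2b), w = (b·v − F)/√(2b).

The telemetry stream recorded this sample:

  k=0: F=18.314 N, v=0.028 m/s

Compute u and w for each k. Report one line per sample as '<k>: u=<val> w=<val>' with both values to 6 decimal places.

k=0: b·v=5.59×0.028=0.156520; √(2b)=3.343651; u=(0.156520+18.314)/3.343651=5.524058, w=(0.156520−18.314)/3.343651=-5.430436

0: u=5.524058 w=-5.430436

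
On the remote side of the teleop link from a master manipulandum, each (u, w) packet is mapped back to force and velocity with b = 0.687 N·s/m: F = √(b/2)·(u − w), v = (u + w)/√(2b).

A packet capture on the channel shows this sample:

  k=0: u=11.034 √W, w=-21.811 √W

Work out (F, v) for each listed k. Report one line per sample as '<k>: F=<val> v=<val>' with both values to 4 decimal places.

k=0: u−w=32.8450, u+w=-10.7770; √(b/2)=0.5861, √(2b)=1.1722; F=0.5861×32.845=19.2501, v=-10.7770/1.1722=-9.1940

0: F=19.2501 v=-9.1940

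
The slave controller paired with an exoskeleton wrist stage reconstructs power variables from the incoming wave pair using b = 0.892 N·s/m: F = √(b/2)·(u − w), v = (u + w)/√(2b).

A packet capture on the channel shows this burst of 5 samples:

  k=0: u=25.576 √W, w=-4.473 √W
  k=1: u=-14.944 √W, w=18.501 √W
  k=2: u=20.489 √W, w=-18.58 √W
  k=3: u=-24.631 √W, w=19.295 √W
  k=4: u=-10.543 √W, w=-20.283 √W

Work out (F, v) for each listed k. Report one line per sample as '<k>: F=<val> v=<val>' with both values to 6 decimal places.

0: F=20.067693 v=15.799625
1: F=-22.335652 v=2.663094
2: F=26.091541 v=1.429251
3: F=-29.335202 v=-3.995015
4: F=6.504687 v=-23.079147

k=0: u−w=30.049000, u+w=21.103000; √(b/2)=0.667832, √(2b)=1.335665; F=0.667832×30.049=20.067693, v=21.103000/1.335665=15.799625
k=1: u−w=-33.445000, u+w=3.557000; √(b/2)=0.667832, √(2b)=1.335665; F=0.667832×(-33.445)=-22.335652, v=3.557000/1.335665=2.663094
k=2: u−w=39.069000, u+w=1.909000; √(b/2)=0.667832, √(2b)=1.335665; F=0.667832×39.069=26.091541, v=1.909000/1.335665=1.429251
k=3: u−w=-43.926000, u+w=-5.336000; √(b/2)=0.667832, √(2b)=1.335665; F=0.667832×(-43.926)=-29.335202, v=-5.336000/1.335665=-3.995015
k=4: u−w=9.740000, u+w=-30.826000; √(b/2)=0.667832, √(2b)=1.335665; F=0.667832×9.74=6.504687, v=-30.826000/1.335665=-23.079147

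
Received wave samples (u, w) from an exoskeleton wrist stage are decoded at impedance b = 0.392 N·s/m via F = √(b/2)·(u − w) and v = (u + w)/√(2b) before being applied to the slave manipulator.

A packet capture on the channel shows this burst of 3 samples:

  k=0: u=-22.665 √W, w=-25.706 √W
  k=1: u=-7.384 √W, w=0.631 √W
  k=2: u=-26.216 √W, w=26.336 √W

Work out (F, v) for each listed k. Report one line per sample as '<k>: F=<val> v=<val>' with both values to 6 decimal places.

0: F=1.346308 v=-54.629476
1: F=-3.548392 v=-7.626736
2: F=-23.265762 v=0.135526

k=0: u−w=3.041000, u+w=-48.371000; √(b/2)=0.442719, √(2b)=0.885438; F=0.442719×3.041=1.346308, v=-48.371000/0.885438=-54.629476
k=1: u−w=-8.015000, u+w=-6.753000; √(b/2)=0.442719, √(2b)=0.885438; F=0.442719×(-8.015)=-3.548392, v=-6.753000/0.885438=-7.626736
k=2: u−w=-52.552000, u+w=0.120000; √(b/2)=0.442719, √(2b)=0.885438; F=0.442719×(-52.552)=-23.265762, v=0.120000/0.885438=0.135526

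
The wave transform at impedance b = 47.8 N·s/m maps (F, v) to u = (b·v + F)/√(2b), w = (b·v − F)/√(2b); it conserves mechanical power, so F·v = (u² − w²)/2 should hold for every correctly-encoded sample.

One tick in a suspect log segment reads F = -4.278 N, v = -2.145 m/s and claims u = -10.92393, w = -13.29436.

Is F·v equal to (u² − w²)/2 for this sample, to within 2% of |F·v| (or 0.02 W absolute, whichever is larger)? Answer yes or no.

F·v = (-4.278)×(-2.145) = 9.17631 W.
(u² − w²)/2 = (119.33225 − 176.74001)/2 = -28.70388 W.
|Δ| = 37.88019;  2% of max(1, |F·v|) = 0.18353.

no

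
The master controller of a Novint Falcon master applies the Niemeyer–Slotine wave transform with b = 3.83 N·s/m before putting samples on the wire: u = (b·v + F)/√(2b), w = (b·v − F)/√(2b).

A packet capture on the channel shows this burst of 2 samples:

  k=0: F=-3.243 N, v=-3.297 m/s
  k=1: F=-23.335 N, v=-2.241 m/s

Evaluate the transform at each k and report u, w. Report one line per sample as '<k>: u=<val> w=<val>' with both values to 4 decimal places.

0: u=-5.7342 w=-3.3908
1: u=-11.5325 w=5.3301

k=0: b·v=3.83×(-3.297)=-12.6275; √(2b)=2.7677; u=(-12.6275+(-3.243))/2.7677=-5.7342, w=(-12.6275−(-3.243))/2.7677=-3.3908
k=1: b·v=3.83×(-2.241)=-8.5830; √(2b)=2.7677; u=(-8.5830+(-23.335))/2.7677=-11.5325, w=(-8.5830−(-23.335))/2.7677=5.3301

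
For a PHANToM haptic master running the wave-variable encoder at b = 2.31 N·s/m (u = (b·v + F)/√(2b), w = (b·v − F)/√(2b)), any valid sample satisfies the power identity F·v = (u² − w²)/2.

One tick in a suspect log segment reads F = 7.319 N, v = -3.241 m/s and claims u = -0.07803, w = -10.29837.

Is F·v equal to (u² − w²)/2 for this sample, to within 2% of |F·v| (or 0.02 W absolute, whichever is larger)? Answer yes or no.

no

F·v = 7.319×(-3.241) = -23.72088 W.
(u² − w²)/2 = (0.00609 − 106.05642)/2 = -53.02517 W.
|Δ| = 29.30429;  2% of max(1, |F·v|) = 0.47442.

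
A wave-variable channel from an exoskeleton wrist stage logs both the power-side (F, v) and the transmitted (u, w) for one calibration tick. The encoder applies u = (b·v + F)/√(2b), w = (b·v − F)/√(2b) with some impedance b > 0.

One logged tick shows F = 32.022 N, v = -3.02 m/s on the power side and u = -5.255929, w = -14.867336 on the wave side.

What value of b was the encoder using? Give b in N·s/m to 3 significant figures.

u + w = -20.123265;  u + w = √(2b)·v, so √(2b) = -20.123265/(-3.02) = 6.663333.
b = (√(2b))²/2 = 44.400004/2 = 22.200002.
(Check via u − w = 2F/√(2b): u − w = 9.611407, 2F/√(2b) = 9.611406.)

b = 22.2 N·s/m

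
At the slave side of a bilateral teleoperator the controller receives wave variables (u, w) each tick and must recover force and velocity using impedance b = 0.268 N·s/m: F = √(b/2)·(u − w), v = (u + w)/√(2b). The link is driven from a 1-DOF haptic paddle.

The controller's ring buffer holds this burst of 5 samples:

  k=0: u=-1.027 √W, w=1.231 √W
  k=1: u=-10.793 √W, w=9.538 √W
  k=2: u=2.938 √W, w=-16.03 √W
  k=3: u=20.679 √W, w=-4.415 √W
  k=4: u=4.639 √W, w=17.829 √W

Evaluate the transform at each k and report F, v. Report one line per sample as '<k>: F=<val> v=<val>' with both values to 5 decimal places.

0: F=-0.82656 v=0.27864
1: F=-7.44237 v=-1.71420
2: F=6.94343 v=-17.88231
3: F=9.18591 v=22.21493
4: F=-4.82833 v=30.68895

k=0: u−w=-2.25800, u+w=0.20400; √(b/2)=0.36606, √(2b)=0.73212; F=0.36606×(-2.258)=-0.82656, v=0.20400/0.73212=0.27864
k=1: u−w=-20.33100, u+w=-1.25500; √(b/2)=0.36606, √(2b)=0.73212; F=0.36606×(-20.331)=-7.44237, v=-1.25500/0.73212=-1.71420
k=2: u−w=18.96800, u+w=-13.09200; √(b/2)=0.36606, √(2b)=0.73212; F=0.36606×18.968=6.94343, v=-13.09200/0.73212=-17.88231
k=3: u−w=25.09400, u+w=16.26400; √(b/2)=0.36606, √(2b)=0.73212; F=0.36606×25.094=9.18591, v=16.26400/0.73212=22.21493
k=4: u−w=-13.19000, u+w=22.46800; √(b/2)=0.36606, √(2b)=0.73212; F=0.36606×(-13.19)=-4.82833, v=22.46800/0.73212=30.68895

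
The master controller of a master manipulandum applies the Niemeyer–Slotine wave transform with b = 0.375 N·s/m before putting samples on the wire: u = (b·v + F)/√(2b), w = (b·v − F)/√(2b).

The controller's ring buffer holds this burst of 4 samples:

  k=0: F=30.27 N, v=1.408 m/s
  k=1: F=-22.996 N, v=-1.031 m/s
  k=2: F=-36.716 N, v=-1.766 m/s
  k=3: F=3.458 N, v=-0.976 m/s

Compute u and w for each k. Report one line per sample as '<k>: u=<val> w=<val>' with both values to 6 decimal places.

0: u=35.562467 w=-34.343103
1: u=-26.999930 w=26.107057
2: u=-43.160685 w=41.631285
3: u=3.570334 w=-4.415575

k=0: b·v=0.375×1.408=0.528000; √(2b)=0.866025; u=(0.528000+30.27)/0.866025=35.562467, w=(0.528000−30.27)/0.866025=-34.343103
k=1: b·v=0.375×(-1.031)=-0.386625; √(2b)=0.866025; u=(-0.386625+(-22.996))/0.866025=-26.999930, w=(-0.386625−(-22.996))/0.866025=26.107057
k=2: b·v=0.375×(-1.766)=-0.662250; √(2b)=0.866025; u=(-0.662250+(-36.716))/0.866025=-43.160685, w=(-0.662250−(-36.716))/0.866025=41.631285
k=3: b·v=0.375×(-0.976)=-0.366000; √(2b)=0.866025; u=(-0.366000+3.458)/0.866025=3.570334, w=(-0.366000−3.458)/0.866025=-4.415575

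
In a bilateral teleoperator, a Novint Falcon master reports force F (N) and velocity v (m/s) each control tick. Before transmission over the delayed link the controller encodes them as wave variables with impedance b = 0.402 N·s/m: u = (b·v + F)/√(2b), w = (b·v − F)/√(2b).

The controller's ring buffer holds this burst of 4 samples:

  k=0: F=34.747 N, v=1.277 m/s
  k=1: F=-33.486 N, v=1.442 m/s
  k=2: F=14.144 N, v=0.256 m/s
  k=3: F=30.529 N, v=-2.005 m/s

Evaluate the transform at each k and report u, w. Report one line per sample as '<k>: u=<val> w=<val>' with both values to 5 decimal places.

0: u=39.32409 w=-38.17905
1: u=-36.69875 w=37.99173
2: u=15.88886 w=-15.65931
3: u=33.14855 w=-34.94635

k=0: b·v=0.402×1.277=0.51335; √(2b)=0.89666; u=(0.51335+34.747)/0.89666=39.32409, w=(0.51335−34.747)/0.89666=-38.17905
k=1: b·v=0.402×1.442=0.57968; √(2b)=0.89666; u=(0.57968+(-33.486))/0.89666=-36.69875, w=(0.57968−(-33.486))/0.89666=37.99173
k=2: b·v=0.402×0.256=0.10291; √(2b)=0.89666; u=(0.10291+14.144)/0.89666=15.88886, w=(0.10291−14.144)/0.89666=-15.65931
k=3: b·v=0.402×(-2.005)=-0.80601; √(2b)=0.89666; u=(-0.80601+30.529)/0.89666=33.14855, w=(-0.80601−30.529)/0.89666=-34.94635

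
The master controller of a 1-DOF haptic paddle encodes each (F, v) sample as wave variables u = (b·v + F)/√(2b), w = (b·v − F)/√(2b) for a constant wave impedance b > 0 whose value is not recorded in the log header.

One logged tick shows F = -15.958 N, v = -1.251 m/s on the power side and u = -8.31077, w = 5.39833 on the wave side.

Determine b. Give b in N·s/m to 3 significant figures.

u + w = -2.91244;  u + w = √(2b)·v, so √(2b) = -2.91244/(-1.251) = 2.32809.
b = (√(2b))²/2 = 5.42000/2 = 2.71000.
(Check via u − w = 2F/√(2b): u − w = -13.70910, 2F/√(2b) = -13.70909.)

b = 2.71 N·s/m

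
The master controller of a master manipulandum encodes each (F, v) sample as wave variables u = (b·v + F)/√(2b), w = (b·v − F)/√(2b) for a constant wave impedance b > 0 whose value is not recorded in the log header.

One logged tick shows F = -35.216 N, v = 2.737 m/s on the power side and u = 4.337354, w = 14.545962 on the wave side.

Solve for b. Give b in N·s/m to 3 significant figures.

b = 23.8 N·s/m

u + w = 18.883316;  u + w = √(2b)·v, so √(2b) = 18.883316/2.737 = 6.899275.
b = (√(2b))²/2 = 47.599997/2 = 23.799999.
(Check via u − w = 2F/√(2b): u − w = -10.208608, 2F/√(2b) = -10.208609.)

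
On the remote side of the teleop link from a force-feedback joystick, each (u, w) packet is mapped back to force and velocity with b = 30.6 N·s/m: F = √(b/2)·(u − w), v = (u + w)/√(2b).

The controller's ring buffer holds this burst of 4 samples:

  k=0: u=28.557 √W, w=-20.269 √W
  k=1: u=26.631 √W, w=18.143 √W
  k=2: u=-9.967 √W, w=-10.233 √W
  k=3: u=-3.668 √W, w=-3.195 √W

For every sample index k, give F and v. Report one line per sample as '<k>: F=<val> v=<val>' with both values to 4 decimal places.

0: F=190.9839 v=1.0594
1: F=33.2010 v=5.7233
2: F=1.0405 v=-2.5821
3: F=-1.8501 v=-0.8773

k=0: u−w=48.8260, u+w=8.2880; √(b/2)=3.9115, √(2b)=7.8230; F=3.9115×48.826=190.9839, v=8.2880/7.8230=1.0594
k=1: u−w=8.4880, u+w=44.7740; √(b/2)=3.9115, √(2b)=7.8230; F=3.9115×8.488=33.2010, v=44.7740/7.8230=5.7233
k=2: u−w=0.2660, u+w=-20.2000; √(b/2)=3.9115, √(2b)=7.8230; F=3.9115×0.266=1.0405, v=-20.2000/7.8230=-2.5821
k=3: u−w=-0.4730, u+w=-6.8630; √(b/2)=3.9115, √(2b)=7.8230; F=3.9115×(-0.473)=-1.8501, v=-6.8630/7.8230=-0.8773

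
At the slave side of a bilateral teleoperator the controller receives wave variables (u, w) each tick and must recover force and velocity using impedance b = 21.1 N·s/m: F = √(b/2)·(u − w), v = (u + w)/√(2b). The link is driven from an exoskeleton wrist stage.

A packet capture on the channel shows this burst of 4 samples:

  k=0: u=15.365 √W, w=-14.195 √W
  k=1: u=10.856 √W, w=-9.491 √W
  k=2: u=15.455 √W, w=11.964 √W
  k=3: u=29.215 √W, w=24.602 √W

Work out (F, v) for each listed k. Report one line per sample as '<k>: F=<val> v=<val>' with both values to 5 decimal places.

k=0: u−w=29.56000, u+w=1.17000; √(b/2)=3.24808, √(2b)=6.49615; F=3.24808×29.56=96.01314, v=1.17000/6.49615=0.18011
k=1: u−w=20.34700, u+w=1.36500; √(b/2)=3.24808, √(2b)=6.49615; F=3.24808×20.347=66.08861, v=1.36500/6.49615=0.21012
k=2: u−w=3.49100, u+w=27.41900; √(b/2)=3.24808, √(2b)=6.49615; F=3.24808×3.491=11.33903, v=27.41900/6.49615=4.22081
k=3: u−w=4.61300, u+w=53.81700; √(b/2)=3.24808, √(2b)=6.49615; F=3.24808×4.613=14.98338, v=53.81700/6.49615=8.28444

0: F=96.01314 v=0.18011
1: F=66.08861 v=0.21012
2: F=11.33903 v=4.22081
3: F=14.98338 v=8.28444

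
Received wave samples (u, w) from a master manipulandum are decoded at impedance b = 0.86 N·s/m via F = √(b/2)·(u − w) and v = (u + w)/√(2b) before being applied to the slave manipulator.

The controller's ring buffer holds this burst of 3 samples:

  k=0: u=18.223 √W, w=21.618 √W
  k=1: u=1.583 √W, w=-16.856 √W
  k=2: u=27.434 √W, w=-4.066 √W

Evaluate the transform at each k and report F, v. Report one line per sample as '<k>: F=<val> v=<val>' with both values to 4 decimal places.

0: F=-2.2263 v=30.3785
1: F=12.0913 v=-11.6456
2: F=20.6559 v=17.8179

k=0: u−w=-3.3950, u+w=39.8410; √(b/2)=0.6557, √(2b)=1.3115; F=0.6557×(-3.395)=-2.2263, v=39.8410/1.3115=30.3785
k=1: u−w=18.4390, u+w=-15.2730; √(b/2)=0.6557, √(2b)=1.3115; F=0.6557×18.439=12.0913, v=-15.2730/1.3115=-11.6456
k=2: u−w=31.5000, u+w=23.3680; √(b/2)=0.6557, √(2b)=1.3115; F=0.6557×31.5=20.6559, v=23.3680/1.3115=17.8179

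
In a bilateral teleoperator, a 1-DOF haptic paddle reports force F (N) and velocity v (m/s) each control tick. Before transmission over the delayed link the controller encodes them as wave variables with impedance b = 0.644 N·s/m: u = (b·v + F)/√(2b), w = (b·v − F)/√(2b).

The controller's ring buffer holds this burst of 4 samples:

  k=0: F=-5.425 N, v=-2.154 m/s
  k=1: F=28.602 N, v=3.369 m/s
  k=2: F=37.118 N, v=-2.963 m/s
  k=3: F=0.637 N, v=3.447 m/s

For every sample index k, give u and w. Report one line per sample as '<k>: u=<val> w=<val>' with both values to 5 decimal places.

k=0: b·v=0.644×(-2.154)=-1.38718; √(2b)=1.13490; u=(-1.38718+(-5.425))/1.13490=-6.00244, w=(-1.38718−(-5.425))/1.13490=3.55786
k=1: b·v=0.644×3.369=2.16964; √(2b)=1.13490; u=(2.16964+28.602)/1.13490=27.11394, w=(2.16964−28.602)/1.13490=-23.29046
k=2: b·v=0.644×(-2.963)=-1.90817; √(2b)=1.13490; u=(-1.90817+37.118)/1.13490=31.02458, w=(-1.90817−37.118)/1.13490=-34.38730
k=3: b·v=0.644×3.447=2.21987; √(2b)=1.13490; u=(2.21987+0.637)/1.13490=2.51728, w=(2.21987−0.637)/1.13490=1.39472

0: u=-6.00244 w=3.55786
1: u=27.11394 w=-23.29046
2: u=31.02458 w=-34.38730
3: u=2.51728 w=1.39472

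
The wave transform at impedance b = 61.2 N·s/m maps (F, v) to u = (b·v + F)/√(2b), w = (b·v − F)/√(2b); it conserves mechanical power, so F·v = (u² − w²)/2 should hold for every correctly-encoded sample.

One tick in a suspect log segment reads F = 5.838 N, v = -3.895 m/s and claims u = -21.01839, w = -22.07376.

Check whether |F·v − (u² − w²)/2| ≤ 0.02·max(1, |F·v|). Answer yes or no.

yes

F·v = 5.838×(-3.895) = -22.7390 W.
(u² − w²)/2 = (441.7727 − 487.2509)/2 = -22.7391 W.
|Δ| = 0.0001;  2% of max(1, |F·v|) = 0.4548.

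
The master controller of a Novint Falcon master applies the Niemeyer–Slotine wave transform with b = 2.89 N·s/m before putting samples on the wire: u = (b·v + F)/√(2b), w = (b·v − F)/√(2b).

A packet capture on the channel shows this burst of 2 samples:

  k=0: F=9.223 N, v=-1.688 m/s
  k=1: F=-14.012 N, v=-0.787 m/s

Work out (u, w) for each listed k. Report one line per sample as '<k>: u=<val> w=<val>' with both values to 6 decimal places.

k=0: b·v=2.89×(-1.688)=-4.878320; √(2b)=2.404163; u=(-4.878320+9.223)/2.404163=1.807149, w=(-4.878320−9.223)/2.404163=-5.865376
k=1: b·v=2.89×(-0.787)=-2.274430; √(2b)=2.404163; u=(-2.274430+(-14.012))/2.404163=-6.774262, w=(-2.274430−(-14.012))/2.404163=4.882185

0: u=1.807149 w=-5.865376
1: u=-6.774262 w=4.882185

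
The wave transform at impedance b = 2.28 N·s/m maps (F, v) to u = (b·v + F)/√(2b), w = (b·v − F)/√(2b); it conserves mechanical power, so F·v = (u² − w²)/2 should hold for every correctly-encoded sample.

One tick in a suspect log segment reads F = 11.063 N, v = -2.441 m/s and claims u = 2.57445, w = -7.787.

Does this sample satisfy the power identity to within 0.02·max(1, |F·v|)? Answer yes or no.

yes

F·v = 11.063×(-2.441) = -27.00478 W.
(u² − w²)/2 = (6.62779 − 60.63737)/2 = -27.00479 W.
|Δ| = 0.00001;  2% of max(1, |F·v|) = 0.54010.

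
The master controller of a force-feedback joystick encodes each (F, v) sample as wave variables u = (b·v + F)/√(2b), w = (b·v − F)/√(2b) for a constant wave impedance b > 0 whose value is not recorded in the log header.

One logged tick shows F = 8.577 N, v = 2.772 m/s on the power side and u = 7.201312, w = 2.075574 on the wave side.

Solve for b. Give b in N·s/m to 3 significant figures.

u + w = 9.276886;  u + w = √(2b)·v, so √(2b) = 9.276886/2.772 = 3.346640.
b = (√(2b))²/2 = 11.199999/2 = 5.600000.
(Check via u − w = 2F/√(2b): u − w = 5.125738, 2F/√(2b) = 5.125738.)

b = 5.6 N·s/m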